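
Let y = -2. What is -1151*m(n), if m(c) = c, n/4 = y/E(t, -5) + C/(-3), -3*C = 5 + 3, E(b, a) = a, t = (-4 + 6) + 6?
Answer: -267032/45 ≈ -5934.0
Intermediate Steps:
t = 8 (t = 2 + 6 = 8)
C = -8/3 (C = -(5 + 3)/3 = -⅓*8 = -8/3 ≈ -2.6667)
n = 232/45 (n = 4*(-2/(-5) - 8/3/(-3)) = 4*(-2*(-⅕) - 8/3*(-⅓)) = 4*(⅖ + 8/9) = 4*(58/45) = 232/45 ≈ 5.1556)
-1151*m(n) = -1151*232/45 = -267032/45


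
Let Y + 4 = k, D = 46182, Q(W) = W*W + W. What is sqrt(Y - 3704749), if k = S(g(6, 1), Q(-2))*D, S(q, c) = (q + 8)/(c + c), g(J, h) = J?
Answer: 2*I*sqrt(885779) ≈ 1882.3*I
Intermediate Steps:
Q(W) = W + W**2 (Q(W) = W**2 + W = W + W**2)
S(q, c) = (8 + q)/(2*c) (S(q, c) = (8 + q)/((2*c)) = (8 + q)*(1/(2*c)) = (8 + q)/(2*c))
k = 161637 (k = ((8 + 6)/(2*((-2*(1 - 2)))))*46182 = ((1/2)*14/(-2*(-1)))*46182 = ((1/2)*14/2)*46182 = ((1/2)*(1/2)*14)*46182 = (7/2)*46182 = 161637)
Y = 161633 (Y = -4 + 161637 = 161633)
sqrt(Y - 3704749) = sqrt(161633 - 3704749) = sqrt(-3543116) = 2*I*sqrt(885779)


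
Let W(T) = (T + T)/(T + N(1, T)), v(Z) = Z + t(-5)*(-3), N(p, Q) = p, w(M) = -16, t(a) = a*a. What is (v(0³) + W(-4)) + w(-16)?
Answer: -265/3 ≈ -88.333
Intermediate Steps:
t(a) = a²
v(Z) = -75 + Z (v(Z) = Z + (-5)²*(-3) = Z + 25*(-3) = Z - 75 = -75 + Z)
W(T) = 2*T/(1 + T) (W(T) = (T + T)/(T + 1) = (2*T)/(1 + T) = 2*T/(1 + T))
(v(0³) + W(-4)) + w(-16) = ((-75 + 0³) + 2*(-4)/(1 - 4)) - 16 = ((-75 + 0) + 2*(-4)/(-3)) - 16 = (-75 + 2*(-4)*(-⅓)) - 16 = (-75 + 8/3) - 16 = -217/3 - 16 = -265/3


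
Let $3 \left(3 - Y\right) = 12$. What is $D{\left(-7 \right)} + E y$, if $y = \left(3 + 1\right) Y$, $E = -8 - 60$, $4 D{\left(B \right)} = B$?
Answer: $\frac{1081}{4} \approx 270.25$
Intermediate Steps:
$Y = -1$ ($Y = 3 - 4 = -1$)
$D{\left(B \right)} = \frac{B}{4}$
$E = -68$ ($E = -8 - 60 = -68$)
$y = -4$ ($y = \left(3 + 1\right) \left(-1\right) = 4 \left(-1\right) = -4$)
$D{\left(-7 \right)} + E y = \frac{1}{4} \left(-7\right) - -272 = - \frac{7}{4} + 272 = \frac{1081}{4}$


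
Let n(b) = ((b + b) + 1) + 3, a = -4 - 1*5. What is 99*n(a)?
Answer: -1386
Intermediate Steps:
a = -9 (a = -4 - 5 = -9)
n(b) = 4 + 2*b (n(b) = (2*b + 1) + 3 = (1 + 2*b) + 3 = 4 + 2*b)
99*n(a) = 99*(4 + 2*(-9)) = 99*(4 - 18) = 99*(-14) = -1386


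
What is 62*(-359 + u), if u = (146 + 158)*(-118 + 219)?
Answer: 1881390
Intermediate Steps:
u = 30704 (u = 304*101 = 30704)
62*(-359 + u) = 62*(-359 + 30704) = 62*30345 = 1881390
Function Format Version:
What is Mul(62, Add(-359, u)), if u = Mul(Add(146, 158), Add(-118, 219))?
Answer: 1881390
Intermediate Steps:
u = 30704 (u = Mul(304, 101) = 30704)
Mul(62, Add(-359, u)) = Mul(62, Add(-359, 30704)) = Mul(62, 30345) = 1881390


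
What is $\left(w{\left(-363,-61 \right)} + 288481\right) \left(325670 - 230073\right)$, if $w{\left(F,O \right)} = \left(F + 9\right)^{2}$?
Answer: $39557751809$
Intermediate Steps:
$w{\left(F,O \right)} = \left(9 + F\right)^{2}$
$\left(w{\left(-363,-61 \right)} + 288481\right) \left(325670 - 230073\right) = \left(\left(9 - 363\right)^{2} + 288481\right) \left(325670 - 230073\right) = \left(\left(-354\right)^{2} + 288481\right) 95597 = \left(125316 + 288481\right) 95597 = 413797 \cdot 95597 = 39557751809$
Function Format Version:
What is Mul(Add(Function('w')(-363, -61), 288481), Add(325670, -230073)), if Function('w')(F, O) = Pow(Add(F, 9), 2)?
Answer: 39557751809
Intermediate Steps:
Function('w')(F, O) = Pow(Add(9, F), 2)
Mul(Add(Function('w')(-363, -61), 288481), Add(325670, -230073)) = Mul(Add(Pow(Add(9, -363), 2), 288481), Add(325670, -230073)) = Mul(Add(Pow(-354, 2), 288481), 95597) = Mul(Add(125316, 288481), 95597) = Mul(413797, 95597) = 39557751809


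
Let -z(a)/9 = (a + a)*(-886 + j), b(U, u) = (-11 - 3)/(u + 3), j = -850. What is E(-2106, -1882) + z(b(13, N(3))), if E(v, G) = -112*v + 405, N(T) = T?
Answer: 163365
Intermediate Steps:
b(U, u) = -14/(3 + u)
E(v, G) = 405 - 112*v
z(a) = 31248*a (z(a) = -9*(a + a)*(-886 - 850) = -9*2*a*(-1736) = -(-31248)*a = 31248*a)
E(-2106, -1882) + z(b(13, N(3))) = (405 - 112*(-2106)) + 31248*(-14/(3 + 3)) = (405 + 235872) + 31248*(-14/6) = 236277 + 31248*(-14*1/6) = 236277 + 31248*(-7/3) = 236277 - 72912 = 163365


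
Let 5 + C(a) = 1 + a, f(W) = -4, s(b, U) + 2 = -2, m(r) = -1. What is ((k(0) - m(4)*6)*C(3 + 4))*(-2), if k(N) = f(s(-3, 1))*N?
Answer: -36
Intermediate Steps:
s(b, U) = -4 (s(b, U) = -2 - 2 = -4)
k(N) = -4*N
C(a) = -4 + a (C(a) = -5 + (1 + a) = -4 + a)
((k(0) - m(4)*6)*C(3 + 4))*(-2) = ((-4*0 - (-1)*6)*(-4 + (3 + 4)))*(-2) = ((0 - 1*(-6))*(-4 + 7))*(-2) = ((0 + 6)*3)*(-2) = (6*3)*(-2) = 18*(-2) = -36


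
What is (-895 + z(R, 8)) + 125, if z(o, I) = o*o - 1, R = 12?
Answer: -627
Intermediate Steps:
z(o, I) = -1 + o**2 (z(o, I) = o**2 - 1 = -1 + o**2)
(-895 + z(R, 8)) + 125 = (-895 + (-1 + 12**2)) + 125 = (-895 + (-1 + 144)) + 125 = (-895 + 143) + 125 = -752 + 125 = -627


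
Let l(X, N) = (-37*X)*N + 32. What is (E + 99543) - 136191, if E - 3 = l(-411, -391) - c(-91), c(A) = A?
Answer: -5982459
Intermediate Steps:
l(X, N) = 32 - 37*N*X (l(X, N) = -37*N*X + 32 = 32 - 37*N*X)
E = -5945811 (E = 3 + ((32 - 37*(-391)*(-411)) - 1*(-91)) = 3 + ((32 - 5945937) + 91) = 3 + (-5945905 + 91) = 3 - 5945814 = -5945811)
(E + 99543) - 136191 = (-5945811 + 99543) - 136191 = -5846268 - 136191 = -5982459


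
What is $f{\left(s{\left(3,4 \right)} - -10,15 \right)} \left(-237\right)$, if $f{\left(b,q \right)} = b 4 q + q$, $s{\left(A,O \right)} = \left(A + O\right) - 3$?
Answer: $-202635$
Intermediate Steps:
$s{\left(A,O \right)} = -3 + A + O$
$f{\left(b,q \right)} = q + 4 b q$ ($f{\left(b,q \right)} = 4 b q + q = q + 4 b q$)
$f{\left(s{\left(3,4 \right)} - -10,15 \right)} \left(-237\right) = 15 \left(1 + 4 \left(\left(-3 + 3 + 4\right) - -10\right)\right) \left(-237\right) = 15 \left(1 + 4 \left(4 + 10\right)\right) \left(-237\right) = 15 \left(1 + 4 \cdot 14\right) \left(-237\right) = 15 \left(1 + 56\right) \left(-237\right) = 15 \cdot 57 \left(-237\right) = 855 \left(-237\right) = -202635$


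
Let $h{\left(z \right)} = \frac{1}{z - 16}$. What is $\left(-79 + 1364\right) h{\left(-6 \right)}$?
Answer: $- \frac{1285}{22} \approx -58.409$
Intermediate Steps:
$h{\left(z \right)} = \frac{1}{-16 + z}$
$\left(-79 + 1364\right) h{\left(-6 \right)} = \frac{-79 + 1364}{-16 - 6} = \frac{1285}{-22} = 1285 \left(- \frac{1}{22}\right) = - \frac{1285}{22}$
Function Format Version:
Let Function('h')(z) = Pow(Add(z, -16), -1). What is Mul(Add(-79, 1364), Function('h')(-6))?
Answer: Rational(-1285, 22) ≈ -58.409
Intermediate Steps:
Function('h')(z) = Pow(Add(-16, z), -1)
Mul(Add(-79, 1364), Function('h')(-6)) = Mul(Add(-79, 1364), Pow(Add(-16, -6), -1)) = Mul(1285, Pow(-22, -1)) = Mul(1285, Rational(-1, 22)) = Rational(-1285, 22)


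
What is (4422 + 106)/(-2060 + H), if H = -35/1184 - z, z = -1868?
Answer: -5361152/227363 ≈ -23.580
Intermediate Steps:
H = 2211677/1184 (H = -35/1184 - 1*(-1868) = -35*1/1184 + 1868 = -35/1184 + 1868 = 2211677/1184 ≈ 1868.0)
(4422 + 106)/(-2060 + H) = (4422 + 106)/(-2060 + 2211677/1184) = 4528/(-227363/1184) = 4528*(-1184/227363) = -5361152/227363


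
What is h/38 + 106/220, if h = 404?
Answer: 23227/2090 ≈ 11.113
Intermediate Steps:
h/38 + 106/220 = 404/38 + 106/220 = 404*(1/38) + 106*(1/220) = 202/19 + 53/110 = 23227/2090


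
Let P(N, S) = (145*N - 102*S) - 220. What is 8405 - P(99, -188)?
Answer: -24906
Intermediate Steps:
P(N, S) = -220 - 102*S + 145*N (P(N, S) = (-102*S + 145*N) - 220 = -220 - 102*S + 145*N)
8405 - P(99, -188) = 8405 - (-220 - 102*(-188) + 145*99) = 8405 - (-220 + 19176 + 14355) = 8405 - 1*33311 = 8405 - 33311 = -24906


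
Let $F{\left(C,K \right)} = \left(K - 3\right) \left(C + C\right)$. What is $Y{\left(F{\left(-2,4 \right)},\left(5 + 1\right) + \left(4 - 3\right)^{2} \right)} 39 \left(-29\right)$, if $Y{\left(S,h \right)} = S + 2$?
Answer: $2262$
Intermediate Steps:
$F{\left(C,K \right)} = 2 C \left(-3 + K\right)$ ($F{\left(C,K \right)} = \left(-3 + K\right) 2 C = 2 C \left(-3 + K\right)$)
$Y{\left(S,h \right)} = 2 + S$
$Y{\left(F{\left(-2,4 \right)},\left(5 + 1\right) + \left(4 - 3\right)^{2} \right)} 39 \left(-29\right) = \left(2 + 2 \left(-2\right) \left(-3 + 4\right)\right) 39 \left(-29\right) = \left(2 + 2 \left(-2\right) 1\right) 39 \left(-29\right) = \left(2 - 4\right) 39 \left(-29\right) = \left(-2\right) 39 \left(-29\right) = \left(-78\right) \left(-29\right) = 2262$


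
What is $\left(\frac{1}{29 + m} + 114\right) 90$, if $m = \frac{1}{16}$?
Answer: $\frac{318156}{31} \approx 10263.0$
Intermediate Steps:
$m = \frac{1}{16} \approx 0.0625$
$\left(\frac{1}{29 + m} + 114\right) 90 = \left(\frac{1}{29 + \frac{1}{16}} + 114\right) 90 = \left(\frac{1}{\frac{465}{16}} + 114\right) 90 = \left(\frac{16}{465} + 114\right) 90 = \frac{53026}{465} \cdot 90 = \frac{318156}{31}$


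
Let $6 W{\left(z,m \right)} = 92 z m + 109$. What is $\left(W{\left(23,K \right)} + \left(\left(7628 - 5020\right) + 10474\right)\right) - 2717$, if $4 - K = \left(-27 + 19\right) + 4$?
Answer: $\frac{26409}{2} \approx 13205.0$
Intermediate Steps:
$K = 8$ ($K = 4 - \left(\left(-27 + 19\right) + 4\right) = 4 - \left(-8 + 4\right) = 4 - -4 = 4 + 4 = 8$)
$W{\left(z,m \right)} = \frac{109}{6} + \frac{46 m z}{3}$ ($W{\left(z,m \right)} = \frac{92 z m + 109}{6} = \frac{92 m z + 109}{6} = \frac{109 + 92 m z}{6} = \frac{109}{6} + \frac{46 m z}{3}$)
$\left(W{\left(23,K \right)} + \left(\left(7628 - 5020\right) + 10474\right)\right) - 2717 = \left(\left(\frac{109}{6} + \frac{46}{3} \cdot 8 \cdot 23\right) + \left(\left(7628 - 5020\right) + 10474\right)\right) - 2717 = \left(\left(\frac{109}{6} + \frac{8464}{3}\right) + \left(2608 + 10474\right)\right) - 2717 = \left(\frac{5679}{2} + 13082\right) - 2717 = \frac{31843}{2} - 2717 = \frac{26409}{2}$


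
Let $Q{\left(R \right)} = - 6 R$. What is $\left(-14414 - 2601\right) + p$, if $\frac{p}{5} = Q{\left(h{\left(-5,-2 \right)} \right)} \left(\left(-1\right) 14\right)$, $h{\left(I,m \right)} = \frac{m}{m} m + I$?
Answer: $-19955$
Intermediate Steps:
$h{\left(I,m \right)} = I + m$ ($h{\left(I,m \right)} = 1 m + I = m + I = I + m$)
$p = -2940$ ($p = 5 - 6 \left(-5 - 2\right) \left(\left(-1\right) 14\right) = 5 \left(-6\right) \left(-7\right) \left(-14\right) = 5 \cdot 42 \left(-14\right) = 5 \left(-588\right) = -2940$)
$\left(-14414 - 2601\right) + p = \left(-14414 - 2601\right) - 2940 = -17015 - 2940 = -19955$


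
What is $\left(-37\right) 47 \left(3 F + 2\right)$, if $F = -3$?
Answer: $12173$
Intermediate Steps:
$\left(-37\right) 47 \left(3 F + 2\right) = \left(-37\right) 47 \left(3 \left(-3\right) + 2\right) = - 1739 \left(-9 + 2\right) = \left(-1739\right) \left(-7\right) = 12173$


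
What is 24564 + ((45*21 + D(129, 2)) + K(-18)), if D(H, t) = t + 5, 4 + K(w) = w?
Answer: 25494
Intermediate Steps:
K(w) = -4 + w
D(H, t) = 5 + t
24564 + ((45*21 + D(129, 2)) + K(-18)) = 24564 + ((45*21 + (5 + 2)) + (-4 - 18)) = 24564 + ((945 + 7) - 22) = 24564 + (952 - 22) = 24564 + 930 = 25494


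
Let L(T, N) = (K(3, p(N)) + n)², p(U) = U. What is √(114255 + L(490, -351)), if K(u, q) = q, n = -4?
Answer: 2*√60070 ≈ 490.18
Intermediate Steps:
L(T, N) = (-4 + N)² (L(T, N) = (N - 4)² = (-4 + N)²)
√(114255 + L(490, -351)) = √(114255 + (-4 - 351)²) = √(114255 + (-355)²) = √(114255 + 126025) = √240280 = 2*√60070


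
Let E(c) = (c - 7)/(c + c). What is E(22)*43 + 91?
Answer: 4649/44 ≈ 105.66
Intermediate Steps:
E(c) = (-7 + c)/(2*c) (E(c) = (-7 + c)/((2*c)) = (-7 + c)*(1/(2*c)) = (-7 + c)/(2*c))
E(22)*43 + 91 = ((½)*(-7 + 22)/22)*43 + 91 = ((½)*(1/22)*15)*43 + 91 = (15/44)*43 + 91 = 645/44 + 91 = 4649/44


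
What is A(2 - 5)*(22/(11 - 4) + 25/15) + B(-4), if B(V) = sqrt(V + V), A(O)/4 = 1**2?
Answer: 404/21 + 2*I*sqrt(2) ≈ 19.238 + 2.8284*I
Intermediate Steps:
A(O) = 4 (A(O) = 4*1**2 = 4*1 = 4)
B(V) = sqrt(2)*sqrt(V) (B(V) = sqrt(2*V) = sqrt(2)*sqrt(V))
A(2 - 5)*(22/(11 - 4) + 25/15) + B(-4) = 4*(22/(11 - 4) + 25/15) + sqrt(2)*sqrt(-4) = 4*(22/7 + 25*(1/15)) + sqrt(2)*(2*I) = 4*(22*(1/7) + 5/3) + 2*I*sqrt(2) = 4*(22/7 + 5/3) + 2*I*sqrt(2) = 4*(101/21) + 2*I*sqrt(2) = 404/21 + 2*I*sqrt(2)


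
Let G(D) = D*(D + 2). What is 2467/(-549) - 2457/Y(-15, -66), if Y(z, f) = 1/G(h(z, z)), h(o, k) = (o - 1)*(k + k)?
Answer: -312079886947/549 ≈ -5.6845e+8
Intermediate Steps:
h(o, k) = 2*k*(-1 + o) (h(o, k) = (-1 + o)*(2*k) = 2*k*(-1 + o))
G(D) = D*(2 + D)
Y(z, f) = 1/(2*z*(-1 + z)*(2 + 2*z*(-1 + z))) (Y(z, f) = 1/((2*z*(-1 + z))*(2 + 2*z*(-1 + z))) = 1/(2*z*(-1 + z)*(2 + 2*z*(-1 + z))))
2467/(-549) - 2457/Y(-15, -66) = 2467/(-549) - 2457*(-60*(1 - 15*(-1 - 15))*(-1 - 15)) = 2467*(-1/549) - 2457/((¼)*(-1/15)/((1 - 15*(-16))*(-16))) = -2467/549 - 2457/((¼)*(-1/15)*(-1/16)/(1 + 240)) = -2467/549 - 2457/((¼)*(-1/15)*(-1/16)/241) = -2467/549 - 2457/((¼)*(-1/15)*(1/241)*(-1/16)) = -2467/549 - 2457/1/231360 = -2467/549 - 2457*231360 = -2467/549 - 568451520 = -312079886947/549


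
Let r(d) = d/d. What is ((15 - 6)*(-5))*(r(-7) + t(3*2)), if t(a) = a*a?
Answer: -1665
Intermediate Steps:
t(a) = a²
r(d) = 1
((15 - 6)*(-5))*(r(-7) + t(3*2)) = ((15 - 6)*(-5))*(1 + (3*2)²) = (9*(-5))*(1 + 6²) = -45*(1 + 36) = -45*37 = -1665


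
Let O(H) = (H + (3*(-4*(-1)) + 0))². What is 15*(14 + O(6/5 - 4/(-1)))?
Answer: 23238/5 ≈ 4647.6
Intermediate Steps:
O(H) = (12 + H)² (O(H) = (H + (3*4 + 0))² = (H + (12 + 0))² = (H + 12)² = (12 + H)²)
15*(14 + O(6/5 - 4/(-1))) = 15*(14 + (12 + (6/5 - 4/(-1)))²) = 15*(14 + (12 + (6*(⅕) - 4*(-1)))²) = 15*(14 + (12 + (6/5 + 4))²) = 15*(14 + (12 + 26/5)²) = 15*(14 + (86/5)²) = 15*(14 + 7396/25) = 15*(7746/25) = 23238/5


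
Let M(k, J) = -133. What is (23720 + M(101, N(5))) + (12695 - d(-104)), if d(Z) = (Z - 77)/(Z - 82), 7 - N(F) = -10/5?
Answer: 6748271/186 ≈ 36281.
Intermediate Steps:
N(F) = 9 (N(F) = 7 - (-10)/5 = 7 - 1*(-2) = 7 + 2 = 9)
d(Z) = (-77 + Z)/(-82 + Z)
(23720 + M(101, N(5))) + (12695 - d(-104)) = (23720 - 133) + (12695 - (-77 - 104)/(-82 - 104)) = 23587 + (12695 - (-181)/(-186)) = 23587 + (12695 - (-1)*(-181)/186) = 23587 + (12695 - 1*181/186) = 23587 + (12695 - 181/186) = 23587 + 2361089/186 = 6748271/186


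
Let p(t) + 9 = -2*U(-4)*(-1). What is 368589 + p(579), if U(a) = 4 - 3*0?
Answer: 368588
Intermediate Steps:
U(a) = 4 (U(a) = 4 + 0 = 4)
p(t) = -1 (p(t) = -9 - 2*4*(-1) = -9 - 8*(-1) = -9 + 8 = -1)
368589 + p(579) = 368589 - 1 = 368588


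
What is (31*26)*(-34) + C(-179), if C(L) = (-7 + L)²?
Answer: 7192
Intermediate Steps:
(31*26)*(-34) + C(-179) = (31*26)*(-34) + (-7 - 179)² = 806*(-34) + (-186)² = -27404 + 34596 = 7192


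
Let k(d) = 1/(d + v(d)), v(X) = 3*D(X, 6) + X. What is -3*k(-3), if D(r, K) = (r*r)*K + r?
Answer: -1/49 ≈ -0.020408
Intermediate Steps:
D(r, K) = r + K*r**2 (D(r, K) = r**2*K + r = K*r**2 + r = r + K*r**2)
v(X) = X + 3*X*(1 + 6*X) (v(X) = 3*(X*(1 + 6*X)) + X = 3*X*(1 + 6*X) + X = X + 3*X*(1 + 6*X))
k(d) = 1/(d + 2*d*(2 + 9*d))
-3*k(-3) = -3/((-3)*(5 + 18*(-3))) = -(-1)/(5 - 54) = -(-1)/(-49) = -(-1)*(-1)/49 = -3*1/147 = -1/49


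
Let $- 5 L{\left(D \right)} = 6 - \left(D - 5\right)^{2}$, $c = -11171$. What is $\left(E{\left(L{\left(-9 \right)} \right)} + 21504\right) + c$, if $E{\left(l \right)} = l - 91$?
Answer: $10280$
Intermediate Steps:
$L{\left(D \right)} = - \frac{6}{5} + \frac{\left(-5 + D\right)^{2}}{5}$ ($L{\left(D \right)} = - \frac{6 - \left(D - 5\right)^{2}}{5} = - \frac{6 - \left(-5 + D\right)^{2}}{5} = - \frac{6}{5} + \frac{\left(-5 + D\right)^{2}}{5}$)
$E{\left(l \right)} = -91 + l$
$\left(E{\left(L{\left(-9 \right)} \right)} + 21504\right) + c = \left(\left(-91 - \left(\frac{6}{5} - \frac{\left(-5 - 9\right)^{2}}{5}\right)\right) + 21504\right) - 11171 = \left(\left(-91 - \left(\frac{6}{5} - \frac{\left(-14\right)^{2}}{5}\right)\right) + 21504\right) - 11171 = \left(\left(-91 + \left(- \frac{6}{5} + \frac{1}{5} \cdot 196\right)\right) + 21504\right) - 11171 = \left(\left(-91 + \left(- \frac{6}{5} + \frac{196}{5}\right)\right) + 21504\right) - 11171 = \left(\left(-91 + 38\right) + 21504\right) - 11171 = \left(-53 + 21504\right) - 11171 = 21451 - 11171 = 10280$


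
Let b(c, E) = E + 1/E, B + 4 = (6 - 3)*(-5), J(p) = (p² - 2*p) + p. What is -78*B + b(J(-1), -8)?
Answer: 11791/8 ≈ 1473.9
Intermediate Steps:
J(p) = p² - p
B = -19 (B = -4 + (6 - 3)*(-5) = -4 + 3*(-5) = -4 - 15 = -19)
-78*B + b(J(-1), -8) = -78*(-19) + (-8 + 1/(-8)) = 1482 + (-8 - ⅛) = 1482 - 65/8 = 11791/8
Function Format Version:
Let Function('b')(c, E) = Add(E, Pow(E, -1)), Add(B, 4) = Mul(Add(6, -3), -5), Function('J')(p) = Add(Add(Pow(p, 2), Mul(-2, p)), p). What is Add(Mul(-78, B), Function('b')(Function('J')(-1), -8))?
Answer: Rational(11791, 8) ≈ 1473.9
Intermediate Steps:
Function('J')(p) = Add(Pow(p, 2), Mul(-1, p))
B = -19 (B = Add(-4, Mul(Add(6, -3), -5)) = Add(-4, Mul(3, -5)) = Add(-4, -15) = -19)
Add(Mul(-78, B), Function('b')(Function('J')(-1), -8)) = Add(Mul(-78, -19), Add(-8, Pow(-8, -1))) = Add(1482, Add(-8, Rational(-1, 8))) = Add(1482, Rational(-65, 8)) = Rational(11791, 8)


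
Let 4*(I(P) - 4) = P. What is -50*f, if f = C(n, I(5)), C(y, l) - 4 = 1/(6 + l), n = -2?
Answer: -1840/9 ≈ -204.44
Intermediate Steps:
I(P) = 4 + P/4
C(y, l) = 4 + 1/(6 + l)
f = 184/45 (f = (25 + 4*(4 + (¼)*5))/(6 + (4 + (¼)*5)) = (25 + 4*(4 + 5/4))/(6 + (4 + 5/4)) = (25 + 4*(21/4))/(6 + 21/4) = (25 + 21)/(45/4) = (4/45)*46 = 184/45 ≈ 4.0889)
-50*f = -50*184/45 = -1840/9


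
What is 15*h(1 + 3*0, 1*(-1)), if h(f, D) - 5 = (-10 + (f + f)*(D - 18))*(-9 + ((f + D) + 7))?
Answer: 1515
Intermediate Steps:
h(f, D) = 5 + (-10 + 2*f*(-18 + D))*(-2 + D + f) (h(f, D) = 5 + (-10 + (f + f)*(D - 18))*(-9 + ((f + D) + 7)) = 5 + (-10 + (2*f)*(-18 + D))*(-9 + ((D + f) + 7)) = 5 + (-10 + 2*f*(-18 + D))*(-9 + (7 + D + f)) = 5 + (-10 + 2*f*(-18 + D))*(-2 + D + f))
15*h(1 + 3*0, 1*(-1)) = 15*(25 - 36*(1 + 3*0)² - 10*(-1) + 62*(1 + 3*0) - 40*1*(-1)*(1 + 3*0) + 2*(1*(-1))*(1 + 3*0)² + 2*(1 + 3*0)*(1*(-1))²) = 15*(25 - 36*(1 + 0)² - 10*(-1) + 62*(1 + 0) - 40*(-1)*(1 + 0) + 2*(-1)*(1 + 0)² + 2*(1 + 0)*(-1)²) = 15*(25 - 36*1² + 10 + 62*1 - 40*(-1)*1 + 2*(-1)*1² + 2*1*1) = 15*(25 - 36*1 + 10 + 62 + 40 + 2*(-1)*1 + 2) = 15*(25 - 36 + 10 + 62 + 40 - 2 + 2) = 15*101 = 1515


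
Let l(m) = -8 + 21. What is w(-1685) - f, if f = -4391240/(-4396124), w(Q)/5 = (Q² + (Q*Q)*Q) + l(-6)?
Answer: -26273736699670295/1099031 ≈ -2.3906e+10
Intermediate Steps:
l(m) = 13
w(Q) = 65 + 5*Q² + 5*Q³ (w(Q) = 5*((Q² + (Q*Q)*Q) + 13) = 5*((Q² + Q²*Q) + 13) = 5*((Q² + Q³) + 13) = 5*(13 + Q² + Q³) = 65 + 5*Q² + 5*Q³)
f = 1097810/1099031 (f = -4391240*(-1/4396124) = 1097810/1099031 ≈ 0.99889)
w(-1685) - f = (65 + 5*(-1685)² + 5*(-1685)³) - 1*1097810/1099031 = (65 + 5*2839225 + 5*(-4784094125)) - 1097810/1099031 = (65 + 14196125 - 23920470625) - 1097810/1099031 = -23906274435 - 1097810/1099031 = -26273736699670295/1099031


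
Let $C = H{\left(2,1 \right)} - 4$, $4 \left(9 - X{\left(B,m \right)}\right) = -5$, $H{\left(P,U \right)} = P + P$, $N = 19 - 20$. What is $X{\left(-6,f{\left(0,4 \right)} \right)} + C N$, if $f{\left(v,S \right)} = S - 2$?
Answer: $\frac{41}{4} \approx 10.25$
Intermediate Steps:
$f{\left(v,S \right)} = -2 + S$ ($f{\left(v,S \right)} = S - 2 = -2 + S$)
$N = -1$
$H{\left(P,U \right)} = 2 P$
$X{\left(B,m \right)} = \frac{41}{4}$ ($X{\left(B,m \right)} = 9 - - \frac{5}{4} = 9 + \frac{5}{4} = \frac{41}{4}$)
$C = 0$ ($C = 2 \cdot 2 - 4 = 4 - 4 = 0$)
$X{\left(-6,f{\left(0,4 \right)} \right)} + C N = \frac{41}{4} + 0 \left(-1\right) = \frac{41}{4} + 0 = \frac{41}{4}$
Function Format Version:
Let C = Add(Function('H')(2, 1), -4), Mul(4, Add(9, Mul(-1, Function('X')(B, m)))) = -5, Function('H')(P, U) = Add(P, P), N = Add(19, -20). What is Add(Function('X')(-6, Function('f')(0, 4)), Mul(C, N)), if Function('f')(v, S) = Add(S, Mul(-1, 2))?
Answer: Rational(41, 4) ≈ 10.250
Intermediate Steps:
Function('f')(v, S) = Add(-2, S) (Function('f')(v, S) = Add(S, -2) = Add(-2, S))
N = -1
Function('H')(P, U) = Mul(2, P)
Function('X')(B, m) = Rational(41, 4) (Function('X')(B, m) = Add(9, Mul(Rational(-1, 4), -5)) = Add(9, Rational(5, 4)) = Rational(41, 4))
C = 0 (C = Add(Mul(2, 2), -4) = Add(4, -4) = 0)
Add(Function('X')(-6, Function('f')(0, 4)), Mul(C, N)) = Add(Rational(41, 4), Mul(0, -1)) = Add(Rational(41, 4), 0) = Rational(41, 4)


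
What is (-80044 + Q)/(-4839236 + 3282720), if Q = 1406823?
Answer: -1326779/1556516 ≈ -0.85240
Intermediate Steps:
(-80044 + Q)/(-4839236 + 3282720) = (-80044 + 1406823)/(-4839236 + 3282720) = 1326779/(-1556516) = 1326779*(-1/1556516) = -1326779/1556516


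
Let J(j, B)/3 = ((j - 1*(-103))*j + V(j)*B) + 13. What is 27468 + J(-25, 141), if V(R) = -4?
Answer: 19965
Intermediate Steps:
J(j, B) = 39 - 12*B + 3*j*(103 + j) (J(j, B) = 3*(((j - 1*(-103))*j - 4*B) + 13) = 3*(((j + 103)*j - 4*B) + 13) = 3*(((103 + j)*j - 4*B) + 13) = 3*((j*(103 + j) - 4*B) + 13) = 3*((-4*B + j*(103 + j)) + 13) = 3*(13 - 4*B + j*(103 + j)) = 39 - 12*B + 3*j*(103 + j))
27468 + J(-25, 141) = 27468 + (39 - 12*141 + 3*(-25)**2 + 309*(-25)) = 27468 + (39 - 1692 + 3*625 - 7725) = 27468 + (39 - 1692 + 1875 - 7725) = 27468 - 7503 = 19965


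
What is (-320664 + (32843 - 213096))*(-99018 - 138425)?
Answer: 118939235231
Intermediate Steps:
(-320664 + (32843 - 213096))*(-99018 - 138425) = (-320664 - 180253)*(-237443) = -500917*(-237443) = 118939235231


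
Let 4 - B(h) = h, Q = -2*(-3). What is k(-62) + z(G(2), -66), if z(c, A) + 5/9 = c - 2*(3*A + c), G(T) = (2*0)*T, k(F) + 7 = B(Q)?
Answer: 3478/9 ≈ 386.44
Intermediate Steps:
Q = 6
B(h) = 4 - h
k(F) = -9 (k(F) = -7 + (4 - 1*6) = -7 + (4 - 6) = -7 - 2 = -9)
G(T) = 0 (G(T) = 0*T = 0)
z(c, A) = -5/9 - c - 6*A (z(c, A) = -5/9 + (c - 2*(3*A + c)) = -5/9 + (c - 2*(c + 3*A)) = -5/9 + (c + (-6*A - 2*c)) = -5/9 + (-c - 6*A) = -5/9 - c - 6*A)
k(-62) + z(G(2), -66) = -9 + (-5/9 - 1*0 - 6*(-66)) = -9 + (-5/9 + 0 + 396) = -9 + 3559/9 = 3478/9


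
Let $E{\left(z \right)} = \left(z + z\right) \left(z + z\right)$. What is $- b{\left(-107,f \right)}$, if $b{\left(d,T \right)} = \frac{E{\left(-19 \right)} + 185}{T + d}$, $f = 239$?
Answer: $- \frac{543}{44} \approx -12.341$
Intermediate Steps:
$E{\left(z \right)} = 4 z^{2}$ ($E{\left(z \right)} = 2 z 2 z = 4 z^{2}$)
$b{\left(d,T \right)} = \frac{1629}{T + d}$ ($b{\left(d,T \right)} = \frac{4 \left(-19\right)^{2} + 185}{T + d} = \frac{4 \cdot 361 + 185}{T + d} = \frac{1444 + 185}{T + d} = \frac{1629}{T + d}$)
$- b{\left(-107,f \right)} = - \frac{1629}{239 - 107} = - \frac{1629}{132} = \left(-1\right) \frac{543}{44} = - \frac{543}{44}$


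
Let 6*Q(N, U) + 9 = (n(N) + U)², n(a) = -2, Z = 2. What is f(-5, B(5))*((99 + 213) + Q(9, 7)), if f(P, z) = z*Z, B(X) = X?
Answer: 9440/3 ≈ 3146.7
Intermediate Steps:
Q(N, U) = -3/2 + (-2 + U)²/6
f(P, z) = 2*z (f(P, z) = z*2 = 2*z)
f(-5, B(5))*((99 + 213) + Q(9, 7)) = (2*5)*((99 + 213) + (-3/2 + (-2 + 7)²/6)) = 10*(312 + (-3/2 + (⅙)*5²)) = 10*(312 + (-3/2 + (⅙)*25)) = 10*(312 + (-3/2 + 25/6)) = 10*(312 + 8/3) = 10*(944/3) = 9440/3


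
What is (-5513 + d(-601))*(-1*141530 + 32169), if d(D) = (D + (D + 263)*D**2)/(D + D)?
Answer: -21009669793/2 ≈ -1.0505e+10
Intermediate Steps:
d(D) = (D + D**2*(263 + D))/(2*D) (d(D) = (D + (263 + D)*D**2)/((2*D)) = (D + D**2*(263 + D))*(1/(2*D)) = (D + D**2*(263 + D))/(2*D))
(-5513 + d(-601))*(-1*141530 + 32169) = (-5513 + (1/2 + (1/2)*(-601)**2 + (263/2)*(-601)))*(-1*141530 + 32169) = (-5513 + (1/2 + (1/2)*361201 - 158063/2))*(-141530 + 32169) = (-5513 + (1/2 + 361201/2 - 158063/2))*(-109361) = (-5513 + 203139/2)*(-109361) = (192113/2)*(-109361) = -21009669793/2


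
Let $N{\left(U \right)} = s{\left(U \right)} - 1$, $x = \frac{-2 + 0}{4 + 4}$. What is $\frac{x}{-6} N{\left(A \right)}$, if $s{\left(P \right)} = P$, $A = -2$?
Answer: $- \frac{1}{8} \approx -0.125$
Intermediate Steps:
$x = - \frac{1}{4}$ ($x = - \frac{2}{8} = \left(-2\right) \frac{1}{8} = - \frac{1}{4} \approx -0.25$)
$N{\left(U \right)} = -1 + U$ ($N{\left(U \right)} = U - 1 = -1 + U$)
$\frac{x}{-6} N{\left(A \right)} = - \frac{1}{4 \left(-6\right)} \left(-1 - 2\right) = \left(- \frac{1}{4}\right) \left(- \frac{1}{6}\right) \left(-3\right) = \frac{1}{24} \left(-3\right) = - \frac{1}{8}$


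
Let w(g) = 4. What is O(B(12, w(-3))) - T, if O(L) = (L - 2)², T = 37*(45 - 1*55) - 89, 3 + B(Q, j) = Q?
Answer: 508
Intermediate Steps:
B(Q, j) = -3 + Q
T = -459 (T = 37*(45 - 55) - 89 = 37*(-10) - 89 = -370 - 89 = -459)
O(L) = (-2 + L)²
O(B(12, w(-3))) - T = (-2 + (-3 + 12))² - 1*(-459) = (-2 + 9)² + 459 = 7² + 459 = 49 + 459 = 508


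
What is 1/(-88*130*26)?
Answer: -1/297440 ≈ -3.3620e-6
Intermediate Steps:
1/(-88*130*26) = 1/(-11440*26) = 1/(-297440) = -1/297440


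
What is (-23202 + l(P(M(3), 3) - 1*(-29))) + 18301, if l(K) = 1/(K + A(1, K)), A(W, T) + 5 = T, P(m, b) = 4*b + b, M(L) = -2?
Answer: -406782/83 ≈ -4901.0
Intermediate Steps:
P(m, b) = 5*b
A(W, T) = -5 + T
l(K) = 1/(-5 + 2*K) (l(K) = 1/(K + (-5 + K)) = 1/(-5 + 2*K))
(-23202 + l(P(M(3), 3) - 1*(-29))) + 18301 = (-23202 + 1/(-5 + 2*(5*3 - 1*(-29)))) + 18301 = (-23202 + 1/(-5 + 2*(15 + 29))) + 18301 = (-23202 + 1/(-5 + 2*44)) + 18301 = (-23202 + 1/(-5 + 88)) + 18301 = (-23202 + 1/83) + 18301 = -1925765/83 + 18301 = -406782/83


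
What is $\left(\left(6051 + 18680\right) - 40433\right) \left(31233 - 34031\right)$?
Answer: $43934196$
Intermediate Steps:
$\left(\left(6051 + 18680\right) - 40433\right) \left(31233 - 34031\right) = \left(24731 - 40433\right) \left(-2798\right) = \left(-15702\right) \left(-2798\right) = 43934196$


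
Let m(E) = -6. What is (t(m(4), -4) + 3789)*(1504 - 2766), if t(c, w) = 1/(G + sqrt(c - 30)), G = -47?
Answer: -10734897596/2245 + 7572*I/2245 ≈ -4.7817e+6 + 3.3728*I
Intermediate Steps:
t(c, w) = 1/(-47 + sqrt(-30 + c)) (t(c, w) = 1/(-47 + sqrt(c - 30)) = 1/(-47 + sqrt(-30 + c)))
(t(m(4), -4) + 3789)*(1504 - 2766) = (1/(-47 + sqrt(-30 - 6)) + 3789)*(1504 - 2766) = (1/(-47 + sqrt(-36)) + 3789)*(-1262) = (1/(-47 + 6*I) + 3789)*(-1262) = ((-47 - 6*I)/2245 + 3789)*(-1262) = (3789 + (-47 - 6*I)/2245)*(-1262) = -4781718 - 1262*(-47 - 6*I)/2245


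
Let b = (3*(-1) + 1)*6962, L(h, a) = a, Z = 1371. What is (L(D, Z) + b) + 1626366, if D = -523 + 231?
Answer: 1613813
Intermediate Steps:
D = -292
b = -13924 (b = (-3 + 1)*6962 = -2*6962 = -13924)
(L(D, Z) + b) + 1626366 = (1371 - 13924) + 1626366 = -12553 + 1626366 = 1613813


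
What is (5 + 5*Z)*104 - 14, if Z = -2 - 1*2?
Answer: -1574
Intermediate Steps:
Z = -4 (Z = -2 - 2 = -4)
(5 + 5*Z)*104 - 14 = (5 + 5*(-4))*104 - 14 = (5 - 20)*104 - 14 = -15*104 - 14 = -1560 - 14 = -1574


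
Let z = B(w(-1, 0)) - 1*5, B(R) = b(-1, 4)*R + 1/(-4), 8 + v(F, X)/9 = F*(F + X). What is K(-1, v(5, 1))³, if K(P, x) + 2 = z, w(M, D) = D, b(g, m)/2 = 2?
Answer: -24389/64 ≈ -381.08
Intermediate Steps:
b(g, m) = 4 (b(g, m) = 2*2 = 4)
v(F, X) = -72 + 9*F*(F + X) (v(F, X) = -72 + 9*(F*(F + X)) = -72 + 9*F*(F + X))
B(R) = -¼ + 4*R (B(R) = 4*R + 1/(-4) = 4*R - ¼ = -¼ + 4*R)
z = -21/4 (z = (-¼ + 4*0) - 1*5 = (-¼ + 0) - 5 = -¼ - 5 = -21/4 ≈ -5.2500)
K(P, x) = -29/4 (K(P, x) = -2 - 21/4 = -29/4)
K(-1, v(5, 1))³ = (-29/4)³ = -24389/64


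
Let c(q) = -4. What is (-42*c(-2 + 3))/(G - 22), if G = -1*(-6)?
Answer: -21/2 ≈ -10.500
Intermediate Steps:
G = 6
(-42*c(-2 + 3))/(G - 22) = (-42*(-4))/(6 - 22) = 168/(-16) = 168*(-1/16) = -21/2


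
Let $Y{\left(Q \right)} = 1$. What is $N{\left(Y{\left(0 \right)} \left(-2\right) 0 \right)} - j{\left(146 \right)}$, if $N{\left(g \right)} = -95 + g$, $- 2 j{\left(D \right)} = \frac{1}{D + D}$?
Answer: $- \frac{55479}{584} \approx -94.998$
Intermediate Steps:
$j{\left(D \right)} = - \frac{1}{4 D}$ ($j{\left(D \right)} = - \frac{1}{2 \left(D + D\right)} = - \frac{1}{2 \cdot 2 D} = - \frac{\frac{1}{2} \frac{1}{D}}{2} = - \frac{1}{4 D}$)
$N{\left(Y{\left(0 \right)} \left(-2\right) 0 \right)} - j{\left(146 \right)} = \left(-95 + 1 \left(-2\right) 0\right) - - \frac{1}{4 \cdot 146} = \left(-95 - 0\right) - \left(- \frac{1}{4}\right) \frac{1}{146} = \left(-95 + 0\right) - - \frac{1}{584} = -95 + \frac{1}{584} = - \frac{55479}{584}$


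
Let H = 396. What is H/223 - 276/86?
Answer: -13746/9589 ≈ -1.4335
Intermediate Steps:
H/223 - 276/86 = 396/223 - 276/86 = 396*(1/223) - 276*1/86 = 396/223 - 138/43 = -13746/9589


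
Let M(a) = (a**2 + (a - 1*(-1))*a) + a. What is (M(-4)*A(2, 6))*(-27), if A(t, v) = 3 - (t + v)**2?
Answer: 39528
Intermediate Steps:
M(a) = a + a**2 + a*(1 + a) (M(a) = (a**2 + (a + 1)*a) + a = (a**2 + (1 + a)*a) + a = (a**2 + a*(1 + a)) + a = a + a**2 + a*(1 + a))
(M(-4)*A(2, 6))*(-27) = ((2*(-4)*(1 - 4))*(3 - (2 + 6)**2))*(-27) = ((2*(-4)*(-3))*(3 - 1*8**2))*(-27) = (24*(3 - 1*64))*(-27) = (24*(3 - 64))*(-27) = (24*(-61))*(-27) = -1464*(-27) = 39528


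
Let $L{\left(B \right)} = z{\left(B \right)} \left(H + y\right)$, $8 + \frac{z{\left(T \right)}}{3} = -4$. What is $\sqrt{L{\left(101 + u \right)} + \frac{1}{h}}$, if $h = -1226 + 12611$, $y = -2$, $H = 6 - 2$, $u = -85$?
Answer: $\frac{i \sqrt{1036944535}}{3795} \approx 8.4853 i$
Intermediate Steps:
$z{\left(T \right)} = -36$ ($z{\left(T \right)} = -24 + 3 \left(-4\right) = -24 - 12 = -36$)
$H = 4$ ($H = 6 - 2 = 4$)
$h = 11385$
$L{\left(B \right)} = -72$ ($L{\left(B \right)} = - 36 \left(4 - 2\right) = \left(-36\right) 2 = -72$)
$\sqrt{L{\left(101 + u \right)} + \frac{1}{h}} = \sqrt{-72 + \frac{1}{11385}} = \sqrt{- \frac{819719}{11385}} = \frac{i \sqrt{1036944535}}{3795}$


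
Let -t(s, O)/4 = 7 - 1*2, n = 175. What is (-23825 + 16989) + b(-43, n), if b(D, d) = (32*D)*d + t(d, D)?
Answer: -247656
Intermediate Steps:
t(s, O) = -20 (t(s, O) = -4*(7 - 1*2) = -4*(7 - 2) = -4*5 = -20)
b(D, d) = -20 + 32*D*d (b(D, d) = (32*D)*d - 20 = 32*D*d - 20 = -20 + 32*D*d)
(-23825 + 16989) + b(-43, n) = (-23825 + 16989) + (-20 + 32*(-43)*175) = -6836 + (-20 - 240800) = -6836 - 240820 = -247656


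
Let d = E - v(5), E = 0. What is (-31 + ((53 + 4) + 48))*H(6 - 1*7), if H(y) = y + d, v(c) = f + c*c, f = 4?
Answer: -2220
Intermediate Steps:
v(c) = 4 + c² (v(c) = 4 + c*c = 4 + c²)
d = -29 (d = 0 - (4 + 5²) = 0 - (4 + 25) = 0 - 1*29 = 0 - 29 = -29)
H(y) = -29 + y (H(y) = y - 29 = -29 + y)
(-31 + ((53 + 4) + 48))*H(6 - 1*7) = (-31 + ((53 + 4) + 48))*(-29 + (6 - 1*7)) = (-31 + (57 + 48))*(-29 + (6 - 7)) = (-31 + 105)*(-29 - 1) = 74*(-30) = -2220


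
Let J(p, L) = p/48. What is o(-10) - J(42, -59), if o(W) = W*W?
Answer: 793/8 ≈ 99.125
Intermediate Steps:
J(p, L) = p/48 (J(p, L) = p*(1/48) = p/48)
o(W) = W**2
o(-10) - J(42, -59) = (-10)**2 - 42/48 = 100 - 1*7/8 = 100 - 7/8 = 793/8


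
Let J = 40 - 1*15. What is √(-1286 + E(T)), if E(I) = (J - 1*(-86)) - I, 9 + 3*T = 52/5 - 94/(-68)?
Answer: I*√305858730/510 ≈ 34.292*I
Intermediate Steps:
T = 473/510 (T = -3 + (52/5 - 94/(-68))/3 = -3 + (52*(⅕) - 94*(-1/68))/3 = -3 + (52/5 + 47/34)/3 = -3 + (⅓)*(2003/170) = -3 + 2003/510 = 473/510 ≈ 0.92745)
J = 25 (J = 40 - 15 = 25)
E(I) = 111 - I (E(I) = (25 - 1*(-86)) - I = (25 + 86) - I = 111 - I)
√(-1286 + E(T)) = √(-1286 + (111 - 1*473/510)) = √(-1286 + (111 - 473/510)) = √(-1286 + 56137/510) = √(-599723/510) = I*√305858730/510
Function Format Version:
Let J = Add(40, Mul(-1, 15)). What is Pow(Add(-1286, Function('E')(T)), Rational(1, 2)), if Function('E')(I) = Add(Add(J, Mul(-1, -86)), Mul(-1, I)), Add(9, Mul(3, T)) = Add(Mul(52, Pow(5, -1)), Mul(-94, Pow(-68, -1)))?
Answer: Mul(Rational(1, 510), I, Pow(305858730, Rational(1, 2))) ≈ Mul(34.292, I)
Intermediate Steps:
T = Rational(473, 510) (T = Add(-3, Mul(Rational(1, 3), Add(Mul(52, Pow(5, -1)), Mul(-94, Pow(-68, -1))))) = Add(-3, Mul(Rational(1, 3), Add(Mul(52, Rational(1, 5)), Mul(-94, Rational(-1, 68))))) = Add(-3, Mul(Rational(1, 3), Add(Rational(52, 5), Rational(47, 34)))) = Add(-3, Mul(Rational(1, 3), Rational(2003, 170))) = Add(-3, Rational(2003, 510)) = Rational(473, 510) ≈ 0.92745)
J = 25 (J = Add(40, -15) = 25)
Function('E')(I) = Add(111, Mul(-1, I)) (Function('E')(I) = Add(Add(25, Mul(-1, -86)), Mul(-1, I)) = Add(Add(25, 86), Mul(-1, I)) = Add(111, Mul(-1, I)))
Pow(Add(-1286, Function('E')(T)), Rational(1, 2)) = Pow(Add(-1286, Add(111, Mul(-1, Rational(473, 510)))), Rational(1, 2)) = Pow(Add(-1286, Add(111, Rational(-473, 510))), Rational(1, 2)) = Pow(Add(-1286, Rational(56137, 510)), Rational(1, 2)) = Pow(Rational(-599723, 510), Rational(1, 2)) = Mul(Rational(1, 510), I, Pow(305858730, Rational(1, 2)))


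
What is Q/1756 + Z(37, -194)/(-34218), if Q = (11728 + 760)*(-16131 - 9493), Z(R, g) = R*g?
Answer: -1368686396381/7510851 ≈ -1.8223e+5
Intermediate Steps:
Q = -319992512 (Q = 12488*(-25624) = -319992512)
Q/1756 + Z(37, -194)/(-34218) = -319992512/1756 + (37*(-194))/(-34218) = -319992512*1/1756 - 7178*(-1/34218) = -79998128/439 + 3589/17109 = -1368686396381/7510851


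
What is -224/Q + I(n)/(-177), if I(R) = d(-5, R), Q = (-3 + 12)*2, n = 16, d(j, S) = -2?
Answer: -6602/531 ≈ -12.433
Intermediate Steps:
Q = 18 (Q = 9*2 = 18)
I(R) = -2
-224/Q + I(n)/(-177) = -224/18 - 2/(-177) = -224*1/18 - 2*(-1/177) = -112/9 + 2/177 = -6602/531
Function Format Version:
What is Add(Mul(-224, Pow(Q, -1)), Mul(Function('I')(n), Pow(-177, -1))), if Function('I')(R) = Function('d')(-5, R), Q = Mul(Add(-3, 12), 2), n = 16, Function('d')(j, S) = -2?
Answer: Rational(-6602, 531) ≈ -12.433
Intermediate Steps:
Q = 18 (Q = Mul(9, 2) = 18)
Function('I')(R) = -2
Add(Mul(-224, Pow(Q, -1)), Mul(Function('I')(n), Pow(-177, -1))) = Add(Mul(-224, Pow(18, -1)), Mul(-2, Pow(-177, -1))) = Add(Mul(-224, Rational(1, 18)), Mul(-2, Rational(-1, 177))) = Add(Rational(-112, 9), Rational(2, 177)) = Rational(-6602, 531)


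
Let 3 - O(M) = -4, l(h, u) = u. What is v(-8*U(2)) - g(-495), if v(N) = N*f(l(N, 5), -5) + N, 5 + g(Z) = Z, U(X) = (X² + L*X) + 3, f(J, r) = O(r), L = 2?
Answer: -204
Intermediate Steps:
O(M) = 7 (O(M) = 3 - 1*(-4) = 3 + 4 = 7)
f(J, r) = 7
U(X) = 3 + X² + 2*X (U(X) = (X² + 2*X) + 3 = 3 + X² + 2*X)
g(Z) = -5 + Z
v(N) = 8*N (v(N) = N*7 + N = 7*N + N = 8*N)
v(-8*U(2)) - g(-495) = 8*(-8*(3 + 2² + 2*2)) - (-5 - 495) = 8*(-8*(3 + 4 + 4)) - 1*(-500) = 8*(-8*11) + 500 = 8*(-88) + 500 = -704 + 500 = -204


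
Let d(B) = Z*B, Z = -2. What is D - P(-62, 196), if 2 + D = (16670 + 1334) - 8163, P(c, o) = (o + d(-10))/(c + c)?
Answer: 305063/31 ≈ 9840.7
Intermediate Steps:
d(B) = -2*B
P(c, o) = (20 + o)/(2*c) (P(c, o) = (o - 2*(-10))/(c + c) = (o + 20)/((2*c)) = (20 + o)*(1/(2*c)) = (20 + o)/(2*c))
D = 9839 (D = -2 + ((16670 + 1334) - 8163) = -2 + (18004 - 8163) = -2 + 9841 = 9839)
D - P(-62, 196) = 9839 - (20 + 196)/(2*(-62)) = 9839 - (-1)*216/(2*62) = 9839 - 1*(-54/31) = 9839 + 54/31 = 305063/31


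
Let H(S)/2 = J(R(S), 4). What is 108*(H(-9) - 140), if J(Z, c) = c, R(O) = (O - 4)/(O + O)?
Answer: -14256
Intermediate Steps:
R(O) = (-4 + O)/(2*O) (R(O) = (-4 + O)/((2*O)) = (-4 + O)*(1/(2*O)) = (-4 + O)/(2*O))
H(S) = 8 (H(S) = 2*4 = 8)
108*(H(-9) - 140) = 108*(8 - 140) = 108*(-132) = -14256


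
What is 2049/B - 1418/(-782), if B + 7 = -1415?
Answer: 69013/185334 ≈ 0.37237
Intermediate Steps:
B = -1422 (B = -7 - 1415 = -1422)
2049/B - 1418/(-782) = 2049/(-1422) - 1418/(-782) = 2049*(-1/1422) - 1418*(-1/782) = -683/474 + 709/391 = 69013/185334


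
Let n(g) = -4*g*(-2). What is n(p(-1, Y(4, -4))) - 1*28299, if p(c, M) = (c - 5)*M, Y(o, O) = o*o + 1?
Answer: -29115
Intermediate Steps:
Y(o, O) = 1 + o² (Y(o, O) = o² + 1 = 1 + o²)
p(c, M) = M*(-5 + c) (p(c, M) = (-5 + c)*M = M*(-5 + c))
n(g) = 8*g
n(p(-1, Y(4, -4))) - 1*28299 = 8*((1 + 4²)*(-5 - 1)) - 1*28299 = 8*((1 + 16)*(-6)) - 28299 = 8*(17*(-6)) - 28299 = 8*(-102) - 28299 = -816 - 28299 = -29115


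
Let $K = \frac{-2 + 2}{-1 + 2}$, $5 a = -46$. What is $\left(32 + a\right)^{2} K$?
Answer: $0$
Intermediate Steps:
$a = - \frac{46}{5}$ ($a = \frac{1}{5} \left(-46\right) = - \frac{46}{5} \approx -9.2$)
$K = 0$ ($K = \frac{0}{1} = 0 \cdot 1 = 0$)
$\left(32 + a\right)^{2} K = \left(32 - \frac{46}{5}\right)^{2} \cdot 0 = \left(\frac{114}{5}\right)^{2} \cdot 0 = \frac{12996}{25} \cdot 0 = 0$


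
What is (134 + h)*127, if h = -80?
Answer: 6858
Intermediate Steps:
(134 + h)*127 = (134 - 80)*127 = 54*127 = 6858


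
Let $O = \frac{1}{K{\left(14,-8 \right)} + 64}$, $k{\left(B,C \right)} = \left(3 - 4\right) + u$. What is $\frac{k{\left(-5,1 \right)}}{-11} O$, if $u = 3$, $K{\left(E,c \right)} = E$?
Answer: $- \frac{1}{429} \approx -0.002331$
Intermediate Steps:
$k{\left(B,C \right)} = 2$ ($k{\left(B,C \right)} = \left(3 - 4\right) + 3 = -1 + 3 = 2$)
$O = \frac{1}{78}$ ($O = \frac{1}{14 + 64} = \frac{1}{78} \approx 0.012821$)
$\frac{k{\left(-5,1 \right)}}{-11} O = \frac{2}{-11} \cdot \frac{1}{78} = 2 \left(- \frac{1}{11}\right) \frac{1}{78} = \left(- \frac{2}{11}\right) \frac{1}{78} = - \frac{1}{429}$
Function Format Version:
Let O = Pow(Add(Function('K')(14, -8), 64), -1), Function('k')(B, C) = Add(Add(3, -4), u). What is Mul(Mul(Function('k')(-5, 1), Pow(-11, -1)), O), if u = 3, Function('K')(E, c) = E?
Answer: Rational(-1, 429) ≈ -0.0023310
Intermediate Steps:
Function('k')(B, C) = 2 (Function('k')(B, C) = Add(Add(3, -4), 3) = Add(-1, 3) = 2)
O = Rational(1, 78) (O = Pow(Add(14, 64), -1) = Pow(78, -1) = Rational(1, 78) ≈ 0.012821)
Mul(Mul(Function('k')(-5, 1), Pow(-11, -1)), O) = Mul(Mul(2, Pow(-11, -1)), Rational(1, 78)) = Mul(Mul(2, Rational(-1, 11)), Rational(1, 78)) = Mul(Rational(-2, 11), Rational(1, 78)) = Rational(-1, 429)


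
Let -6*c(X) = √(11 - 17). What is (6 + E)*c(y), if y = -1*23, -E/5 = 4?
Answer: 7*I*√6/3 ≈ 5.7155*I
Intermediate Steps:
E = -20 (E = -5*4 = -20)
y = -23
c(X) = -I*√6/6 (c(X) = -√(11 - 17)/6 = -I*√6/6)
(6 + E)*c(y) = (6 - 20)*(-I*√6/6) = -(-7)*I*√6/3 = 7*I*√6/3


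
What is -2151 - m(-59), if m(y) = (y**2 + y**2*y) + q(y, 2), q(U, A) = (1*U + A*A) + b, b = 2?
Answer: 199800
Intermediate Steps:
q(U, A) = 2 + U + A**2 (q(U, A) = (1*U + A*A) + 2 = (U + A**2) + 2 = 2 + U + A**2)
m(y) = 6 + y + y**2 + y**3 (m(y) = (y**2 + y**2*y) + (2 + y + 2**2) = (y**2 + y**3) + (2 + y + 4) = (y**2 + y**3) + (6 + y) = 6 + y + y**2 + y**3)
-2151 - m(-59) = -2151 - (6 - 59 + (-59)**2 + (-59)**3) = -2151 - (6 - 59 + 3481 - 205379) = -2151 - 1*(-201951) = -2151 + 201951 = 199800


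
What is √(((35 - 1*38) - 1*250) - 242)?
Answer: 3*I*√55 ≈ 22.249*I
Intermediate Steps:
√(((35 - 1*38) - 1*250) - 242) = √(((35 - 38) - 250) - 242) = √((-3 - 250) - 242) = √(-253 - 242) = √(-495) = 3*I*√55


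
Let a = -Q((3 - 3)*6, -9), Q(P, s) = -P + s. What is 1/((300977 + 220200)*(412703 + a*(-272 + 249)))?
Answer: 1/214983427792 ≈ 4.6515e-12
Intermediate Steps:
Q(P, s) = s - P
a = 9 (a = -(-9 - (3 - 3)*6) = -(-9 - 0*6) = -(-9 - 1*0) = -(-9 + 0) = -1*(-9) = 9)
1/((300977 + 220200)*(412703 + a*(-272 + 249))) = 1/((300977 + 220200)*(412703 + 9*(-272 + 249))) = 1/(521177*(412703 + 9*(-23))) = 1/(521177*(412703 - 207)) = 1/(521177*412496) = 1/214983427792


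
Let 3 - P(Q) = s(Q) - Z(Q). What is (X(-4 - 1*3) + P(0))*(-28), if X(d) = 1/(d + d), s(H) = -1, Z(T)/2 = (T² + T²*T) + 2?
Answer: -222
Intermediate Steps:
Z(T) = 4 + 2*T² + 2*T³ (Z(T) = 2*((T² + T²*T) + 2) = 2*((T² + T³) + 2) = 2*(2 + T² + T³) = 4 + 2*T² + 2*T³)
P(Q) = 8 + 2*Q² + 2*Q³ (P(Q) = 3 - (-1 - (4 + 2*Q² + 2*Q³)) = 3 - (-1 + (-4 - 2*Q² - 2*Q³)) = 3 - (-5 - 2*Q² - 2*Q³) = 3 + (5 + 2*Q² + 2*Q³) = 8 + 2*Q² + 2*Q³)
X(d) = 1/(2*d)
(X(-4 - 1*3) + P(0))*(-28) = (1/(2*(-4 - 1*3)) + (8 + 2*0² + 2*0³))*(-28) = (1/(2*(-4 - 3)) + (8 + 2*0 + 2*0))*(-28) = ((½)/(-7) + (8 + 0 + 0))*(-28) = ((½)*(-⅐) + 8)*(-28) = (-1/14 + 8)*(-28) = (111/14)*(-28) = -222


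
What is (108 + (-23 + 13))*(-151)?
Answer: -14798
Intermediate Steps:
(108 + (-23 + 13))*(-151) = (108 - 10)*(-151) = 98*(-151) = -14798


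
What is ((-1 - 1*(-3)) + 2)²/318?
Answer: 8/159 ≈ 0.050314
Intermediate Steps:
((-1 - 1*(-3)) + 2)²/318 = ((-1 + 3) + 2)²*(1/318) = (2 + 2)²*(1/318) = 4²*(1/318) = 16*(1/318) = 8/159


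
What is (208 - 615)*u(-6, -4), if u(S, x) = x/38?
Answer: 814/19 ≈ 42.842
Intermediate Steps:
u(S, x) = x/38
(208 - 615)*u(-6, -4) = (208 - 615)*((1/38)*(-4)) = -407*(-2/19) = 814/19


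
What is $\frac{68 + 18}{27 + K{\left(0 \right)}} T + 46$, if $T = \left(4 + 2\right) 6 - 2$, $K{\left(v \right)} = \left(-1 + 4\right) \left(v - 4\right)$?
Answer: $\frac{3614}{15} \approx 240.93$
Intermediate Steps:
$K{\left(v \right)} = -12 + 3 v$ ($K{\left(v \right)} = 3 \left(-4 + v\right) = -12 + 3 v$)
$T = 34$ ($T = 6 \cdot 6 - 2 = 36 - 2 = 34$)
$\frac{68 + 18}{27 + K{\left(0 \right)}} T + 46 = \frac{68 + 18}{27 + \left(-12 + 3 \cdot 0\right)} 34 + 46 = \frac{86}{27 + \left(-12 + 0\right)} 34 + 46 = \frac{86}{27 - 12} \cdot 34 + 46 = \frac{86}{15} \cdot 34 + 46 = \frac{2924}{15} + 46 = \frac{3614}{15}$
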